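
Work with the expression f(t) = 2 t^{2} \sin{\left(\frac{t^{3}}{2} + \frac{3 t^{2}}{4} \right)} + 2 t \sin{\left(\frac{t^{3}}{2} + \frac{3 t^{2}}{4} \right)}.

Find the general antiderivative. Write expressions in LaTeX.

F(t) = - \frac{4 \cos{\left(\frac{t^{3}}{2} + \frac{3 t^{2}}{4} \right)}}{3} + C

The substitution u = \frac{t^{3}}{2} + \frac{3 t^{2}}{4} works: f is exactly (dF/du)*(du/dt) for that inner function.
Check: d/dt[- \frac{4 \cos{\left(\frac{t^{3}}{2} + \frac{3 t^{2}}{4} \right)}}{3}] = 2 t^{2} \sin{\left(\frac{t^{3}}{2} + \frac{3 t^{2}}{4} \right)} + 2 t \sin{\left(\frac{t^{3}}{2} + \frac{3 t^{2}}{4} \right)} = f(t).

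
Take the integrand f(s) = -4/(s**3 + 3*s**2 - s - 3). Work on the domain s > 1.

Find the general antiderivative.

F(s) = log(s + 1) - log(s**2 + 2*s - 3)/2 + C

The denominator factors as (s - 1)*(s + 1)*(s + 3); partial fractions split f into directly integrable pieces: -1/(2*(s + 3)) + 1/(s + 1) - 1/(2*(s - 1)).
Check: d/ds[log(s + 1) - log(s**2 + 2*s - 3)/2] = -4/(s**3 + 3*s**2 - s - 3) = f(s).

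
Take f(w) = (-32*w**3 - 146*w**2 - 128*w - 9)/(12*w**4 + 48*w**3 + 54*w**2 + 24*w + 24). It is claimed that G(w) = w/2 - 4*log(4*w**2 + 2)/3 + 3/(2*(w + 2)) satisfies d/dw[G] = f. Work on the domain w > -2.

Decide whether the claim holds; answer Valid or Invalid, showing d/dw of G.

Invalid: d/dw[G] - f = 1/2, which is not 0.

d/dw[G] = (6*w**4 - 8*w**3 - 119*w**2 - 116*w + 3)/(12*w**4 + 48*w**3 + 54*w**2 + 24*w + 24)
d/dw[G] - f(w) = 1/2 != 0.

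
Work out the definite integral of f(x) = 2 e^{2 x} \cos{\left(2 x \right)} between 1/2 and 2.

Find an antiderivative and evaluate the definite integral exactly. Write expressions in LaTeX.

A first test for any F(x): its x-derivative must equal f(x) identically.
F(x) = \frac{e^{2 x} \sin{\left(2 x \right)}}{2} + \frac{e^{2 x} \cos{\left(2 x \right)}}{2} is an antiderivative of f.
Check: d/dx[\frac{e^{2 x} \sin{\left(2 x \right)}}{2} + \frac{e^{2 x} \cos{\left(2 x \right)}}{2}] = 2 e^{2 x} \cos{\left(2 x \right)} = f(x).
F(2) = \frac{e^{4} \sin{\left(4 \right)}}{2} + \frac{e^{4} \cos{\left(4 \right)}}{2}; F(1/2) = \frac{e \cos{\left(1 \right)}}{2} + \frac{e \sin{\left(1 \right)}}{2}.
Integral = F(2) - F(1/2) = \frac{e^{4} \sin{\left(4 \right)}}{2} + \frac{e^{4} \cos{\left(4 \right)}}{2} - \frac{e \sin{\left(1 \right)}}{2} - \frac{e \cos{\left(1 \right)}}{2}.

Antiderivative: F(x) = \frac{e^{2 x} \sin{\left(2 x \right)}}{2} + \frac{e^{2 x} \cos{\left(2 x \right)}}{2}; value = \frac{e^{4} \sin{\left(4 \right)}}{2} + \frac{e^{4} \cos{\left(4 \right)}}{2} - \frac{e \sin{\left(1 \right)}}{2} - \frac{e \cos{\left(1 \right)}}{2}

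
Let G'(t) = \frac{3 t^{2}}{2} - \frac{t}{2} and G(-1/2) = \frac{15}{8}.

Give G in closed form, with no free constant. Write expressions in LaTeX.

G(t) = \frac{2 t^{3} - t^{2} + 8}{4}

The integrand splits into summands that can be handled one at a time.
A general antiderivative is \frac{t^{3}}{2} - \frac{t^{2}}{4} + C.
The condition gives C = \frac{15}{8} - (- \frac{1}{8}) = 2.
So G(t) = \frac{2 t^{3} - t^{2} + 8}{4}.
Check: d/dt[\frac{2 t^{3} - t^{2} + 8}{4}] = \frac{3 t^{2}}{2} - \frac{t}{2} = G'(t).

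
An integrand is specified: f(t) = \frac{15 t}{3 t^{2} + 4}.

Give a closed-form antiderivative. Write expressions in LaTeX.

f matches the chain-rule pattern g'(h)*h' with inner function h(t) = \frac{3 t^{2}}{2} + 2; substituting u = h(t) collapses the integral.
Check: d/dt[\frac{5 \log{\left(\frac{3 t^{2}}{2} + 2 \right)}}{2}] = \frac{15 t}{3 t^{2} + 4} = f(t).

An antiderivative is F(t) = \frac{5 \log{\left(\frac{3 t^{2}}{2} + 2 \right)}}{2}.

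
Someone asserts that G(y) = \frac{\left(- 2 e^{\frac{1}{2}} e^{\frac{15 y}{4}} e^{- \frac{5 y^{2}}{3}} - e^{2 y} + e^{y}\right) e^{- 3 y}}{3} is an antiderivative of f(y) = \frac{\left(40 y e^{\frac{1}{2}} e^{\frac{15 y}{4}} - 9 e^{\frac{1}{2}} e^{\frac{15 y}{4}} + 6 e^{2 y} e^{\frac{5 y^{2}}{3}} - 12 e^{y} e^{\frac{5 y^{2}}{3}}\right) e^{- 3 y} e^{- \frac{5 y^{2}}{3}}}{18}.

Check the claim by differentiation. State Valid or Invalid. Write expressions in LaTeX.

d/dy[G] = \frac{\left(40 y e^{\frac{1}{2}} e^{\frac{15 y}{4}} - 9 e^{\frac{1}{2}} e^{\frac{15 y}{4}} + 6 e^{2 y} e^{\frac{5 y^{2}}{3}} - 12 e^{y} e^{\frac{5 y^{2}}{3}}\right) e^{- 3 y} e^{- \frac{5 y^{2}}{3}}}{18}
This equals f(y) exactly, so the claim holds.

Valid: G'(y) = f(y).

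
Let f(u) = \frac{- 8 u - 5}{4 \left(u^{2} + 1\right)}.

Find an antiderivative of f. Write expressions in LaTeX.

An antiderivative is F(u) = - \frac{4 \log{\left(u^{2} + 1 \right)} + 5 \operatorname{atan}{\left(u \right)}}{4}.

Whatever form F(u) takes, F'(u) = f(u) is non-negotiable.
Check: d/du[- \frac{4 \log{\left(u^{2} + 1 \right)} + 5 \operatorname{atan}{\left(u \right)}}{4}] = \frac{- 8 u - 5}{4 u^{2} + 4}, which equals f(u).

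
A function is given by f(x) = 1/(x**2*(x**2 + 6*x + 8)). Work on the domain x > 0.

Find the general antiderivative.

F(x) = (-3*x*log(x) + 4*x*log(x + 2) - x*log(x + 4) - 4)/(32*x) + C

The denominator factors as x**2*(x + 2)*(x + 4); partial fractions split f into directly integrable pieces: -1/(32*(x + 4)) + 1/(8*(x + 2)) - 3/(32*x) + 1/(8*x**2).
Check: d/dx[(-3*x*log(x) + 4*x*log(x + 2) - x*log(x + 4) - 4)/(32*x)] = 1/(x**4 + 6*x**3 + 8*x**2), which equals f(x).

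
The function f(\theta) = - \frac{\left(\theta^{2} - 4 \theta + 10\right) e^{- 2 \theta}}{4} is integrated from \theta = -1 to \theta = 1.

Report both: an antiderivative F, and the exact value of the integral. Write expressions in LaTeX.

Antiderivative: F(\theta) = \frac{\left(2 \theta^{2} - 6 \theta + 17\right) e^{- 2 \theta}}{16}; value = - \frac{25 e^{2}}{16} + \frac{13}{16 e^{2}}

Recognize the product-rule pattern: f = u'v + uv' with u = \frac{\theta^{2}}{8} - \frac{3 \theta}{8} + \frac{17}{16}, v = e^{- 2 \theta}, so integration by parts undoes it.
F(\theta) = \frac{\left(2 \theta^{2} - 6 \theta + 17\right) e^{- 2 \theta}}{16} is an antiderivative of f.
Check: d/d\theta[\frac{\left(2 \theta^{2} - 6 \theta + 17\right) e^{- 2 \theta}}{16}] = \frac{\left(- \theta^{2} + 4 \theta - 10\right) e^{- 2 \theta}}{4}, which equals f(\theta).
F(1) = \frac{13}{16 e^{2}}; F(-1) = \frac{25 e^{2}}{16}.
Integral = F(1) - F(-1) = - \frac{25 e^{2}}{16} + \frac{13}{16 e^{2}}.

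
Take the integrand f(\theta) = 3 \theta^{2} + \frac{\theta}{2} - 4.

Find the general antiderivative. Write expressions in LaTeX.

Integrate term by term and add the pieces.
Check: d/d\theta[\theta^{3} + \frac{\theta^{2}}{4} - 4 \theta] = 3 \theta^{2} + \frac{\theta}{2} - 4 = f(\theta).

F(\theta) = \theta^{3} + \frac{\theta^{2}}{4} - 4 \theta + C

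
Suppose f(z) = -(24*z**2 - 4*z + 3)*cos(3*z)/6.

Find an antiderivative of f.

An antiderivative F(z) passes only if d/dz[F] lands on f(z) exactly.
Check: d/dz[-4*z**2*sin(3*z)/3 + 2*z*sin(3*z)/9 - 8*z*cos(3*z)/9 + 7*sin(3*z)/54 + 2*cos(3*z)/27] = -4*z**2*cos(3*z) + 2*z*cos(3*z)/3 - cos(3*z)/2, which equals f(z).

An antiderivative is F(z) = -4*z**2*sin(3*z)/3 + 2*z*sin(3*z)/9 - 8*z*cos(3*z)/9 + 7*sin(3*z)/54 + 2*cos(3*z)/27.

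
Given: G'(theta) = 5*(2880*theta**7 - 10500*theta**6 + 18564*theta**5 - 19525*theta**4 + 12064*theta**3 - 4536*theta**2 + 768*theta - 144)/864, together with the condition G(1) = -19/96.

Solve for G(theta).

For G(theta) to be correct, d/dtheta[G] must agree with the stated G'(theta) identically.
A general antiderivative is -4*(-5*theta**2/3 + 5*theta/2)*(5*theta**2/3 + 1/4)*(3*theta**2/4 - theta + 1)**2/3 + C.
The condition gives C = -19/96 - (-115/96) = 1.
So G(theta) = (-5*theta*(3 - 2*theta)*(20*theta**2 + 3)*(3*theta**2 - 4*theta + 4)**2 + 864)/864.
Check: d/dtheta[(-5*theta*(3 - 2*theta)*(20*theta**2 + 3)*(3*theta**2 - 4*theta + 4)**2 + 864)/864] = 50*theta**7/3 - 4375*theta**6/72 + 7735*theta**5/72 - 97625*theta**4/864 + 1885*theta**3/27 - 105*theta**2/4 + 40*theta/9 - 5/6, which equals G'(theta).

G(theta) = (-5*theta*(3 - 2*theta)*(20*theta**2 + 3)*(3*theta**2 - 4*theta + 4)**2 + 864)/864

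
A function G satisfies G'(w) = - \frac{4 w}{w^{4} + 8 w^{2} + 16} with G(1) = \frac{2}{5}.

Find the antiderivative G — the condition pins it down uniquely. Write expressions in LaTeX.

G'(w) matches the chain-rule pattern g'(h)*h' with inner function h(w) = \frac{w^{2}}{2} + 2; substituting u = h(w) collapses the integral.
A general antiderivative is \frac{1}{\frac{w^{2}}{2} + 2} + C.
The condition gives C = \frac{2}{5} - (\frac{2}{5}) = 0.
So G(w) = \frac{2}{w^{2} + 4}.
Check: d/dw[\frac{2}{w^{2} + 4}] = - \frac{4 w}{w^{4} + 8 w^{2} + 16} = G'(w).

G(w) = \frac{2}{w^{2} + 4}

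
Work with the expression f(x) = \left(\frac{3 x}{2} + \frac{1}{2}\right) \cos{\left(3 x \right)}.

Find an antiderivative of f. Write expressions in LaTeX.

An antiderivative is F(x) = \frac{x \sin{\left(3 x \right)}}{2} + \frac{\sin{\left(3 x \right)}}{6} + \frac{\cos{\left(3 x \right)}}{6}.

Check any antiderivative F(x) by computing F'(x) and comparing it with f(x).
Check: d/dx[\frac{x \sin{\left(3 x \right)}}{2} + \frac{\sin{\left(3 x \right)}}{6} + \frac{\cos{\left(3 x \right)}}{6}] = \frac{3 x \cos{\left(3 x \right)}}{2} + \frac{\cos{\left(3 x \right)}}{2}, which equals f(x).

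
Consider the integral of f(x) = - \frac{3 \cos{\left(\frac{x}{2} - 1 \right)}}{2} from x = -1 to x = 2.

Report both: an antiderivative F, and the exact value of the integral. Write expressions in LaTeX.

An antiderivative F(x) passes only if d/dx[F] lands on f(x) exactly.
F(x) = - 3 \sin{\left(\frac{x}{2} - 1 \right)} is an antiderivative of f.
Check: d/dx[- 3 \sin{\left(\frac{x}{2} - 1 \right)}] = - \frac{3 \cos{\left(\frac{x}{2} - 1 \right)}}{2} = f(x).
F(2) = 0; F(-1) = 3 \sin{\left(\frac{3}{2} \right)}.
Integral = F(2) - F(-1) = - 3 \sin{\left(\frac{3}{2} \right)}.

Antiderivative: F(x) = - 3 \sin{\left(\frac{x}{2} - 1 \right)}; value = - 3 \sin{\left(\frac{3}{2} \right)}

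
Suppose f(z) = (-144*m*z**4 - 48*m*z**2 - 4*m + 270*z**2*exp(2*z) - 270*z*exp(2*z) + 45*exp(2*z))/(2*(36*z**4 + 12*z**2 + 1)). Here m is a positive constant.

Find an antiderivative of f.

An antiderivative is F(z) = (-8*m*z*(6*z**2 + 1) + 45*exp(2*z))/(4*(6*z**2 + 1)).

Recover f(z) by differentiating a candidate F(z); any mismatch rules it out.
Check: d/dz[(-8*m*z*(6*z**2 + 1) + 45*exp(2*z))/(4*(6*z**2 + 1))] = (-144*m*z**4 - 48*m*z**2 - 4*m + 270*z**2*exp(2*z) - 270*z*exp(2*z) + 45*exp(2*z))/(72*z**4 + 24*z**2 + 2), which equals f(z).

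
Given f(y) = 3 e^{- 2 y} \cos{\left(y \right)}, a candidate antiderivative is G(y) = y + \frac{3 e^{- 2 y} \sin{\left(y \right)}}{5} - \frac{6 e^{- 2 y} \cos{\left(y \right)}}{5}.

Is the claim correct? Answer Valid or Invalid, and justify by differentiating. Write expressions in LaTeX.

Invalid: d/dy[G] - f = 1, which is not 0.

d/dy[G] = \left(e^{2 y} + 3 \cos{\left(y \right)}\right) e^{- 2 y}
d/dy[G] - f(y) = 1 != 0.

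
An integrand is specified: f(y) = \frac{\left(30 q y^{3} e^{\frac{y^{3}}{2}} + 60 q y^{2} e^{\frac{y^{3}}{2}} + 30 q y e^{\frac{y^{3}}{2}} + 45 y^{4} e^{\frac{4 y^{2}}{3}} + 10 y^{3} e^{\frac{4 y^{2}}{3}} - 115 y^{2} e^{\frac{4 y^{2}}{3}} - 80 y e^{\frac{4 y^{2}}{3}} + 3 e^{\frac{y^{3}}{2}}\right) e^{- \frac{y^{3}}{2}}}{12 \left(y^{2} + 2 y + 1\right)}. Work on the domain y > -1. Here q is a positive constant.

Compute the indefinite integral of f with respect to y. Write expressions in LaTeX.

F(y) = \frac{5 q y^{2}}{4} - \frac{5 e^{\frac{4 y^{2}}{3}} e^{- \frac{y^{3}}{2}}}{2} - \frac{1}{4 y + 4} + C

Any candidate F(y) must reproduce f(y) exactly when differentiated.
Check: d/dy[\frac{5 q y^{2}}{4} - \frac{5 e^{\frac{4 y^{2}}{3}} e^{- \frac{y^{3}}{2}}}{2} - \frac{1}{4 y + 4}] = \frac{30 q y^{3} e^{\frac{y^{3}}{2}} + 60 q y^{2} e^{\frac{y^{3}}{2}} + 30 q y e^{\frac{y^{3}}{2}} + 45 y^{4} e^{\frac{4 y^{2}}{3}} + 10 y^{3} e^{\frac{4 y^{2}}{3}} - 115 y^{2} e^{\frac{4 y^{2}}{3}} - 80 y e^{\frac{4 y^{2}}{3}} + 3 e^{\frac{y^{3}}{2}}}{12 y^{2} e^{\frac{y^{3}}{2}} + 24 y e^{\frac{y^{3}}{2}} + 12 e^{\frac{y^{3}}{2}}}, which equals f(y).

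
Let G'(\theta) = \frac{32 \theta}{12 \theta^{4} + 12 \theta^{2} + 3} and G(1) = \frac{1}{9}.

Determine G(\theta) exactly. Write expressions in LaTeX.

The substitution u = 3 \theta^{2} + \frac{3}{2} works: G'(\theta) is exactly (dG/du)*(du/d\theta) for that inner function.
A general antiderivative is - \frac{4}{3 \theta^{2} + \frac{3}{2}} + C.
The condition gives C = \frac{1}{9} - (- \frac{8}{9}) = 1.
So G(\theta) = \frac{6 \theta^{2} - 5}{6 \theta^{2} + 3}.
Check: d/d\theta[\frac{6 \theta^{2} - 5}{6 \theta^{2} + 3}] = \frac{32 \theta}{12 \theta^{4} + 12 \theta^{2} + 3} = G'(\theta).

G(\theta) = \frac{6 \theta^{2} - 5}{6 \theta^{2} + 3}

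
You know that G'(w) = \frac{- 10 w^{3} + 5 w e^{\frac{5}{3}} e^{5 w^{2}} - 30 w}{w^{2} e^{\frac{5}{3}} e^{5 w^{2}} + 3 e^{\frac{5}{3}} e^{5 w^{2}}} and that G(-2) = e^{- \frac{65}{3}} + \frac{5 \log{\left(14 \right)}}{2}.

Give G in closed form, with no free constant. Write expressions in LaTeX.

G(w) = \frac{2 e^{- 5 w^{2} - \frac{5}{3}} + 5 \log{\left(2 w^{2} + 6 \right)}}{2}

Since d/dw undoes antidifferentiation here, G(w) must give back the stated G'(w).
A general antiderivative is e^{- 5 w^{2} - \frac{5}{3}} + \frac{5 \log{\left(2 w^{2} + 6 \right)}}{2} + C.
The condition gives C = e^{- \frac{65}{3}} + \frac{5 \log{\left(14 \right)}}{2} - (e^{- \frac{65}{3}} + \frac{5 \log{\left(14 \right)}}{2}) = 0.
So G(w) = \frac{2 e^{- 5 w^{2} - \frac{5}{3}} + 5 \log{\left(2 w^{2} + 6 \right)}}{2}.
Check: d/dw[\frac{2 e^{- 5 w^{2} - \frac{5}{3}} + 5 \log{\left(2 w^{2} + 6 \right)}}{2}] = \frac{- 10 w^{3} + 5 w e^{\frac{5}{3}} e^{5 w^{2}} - 30 w}{w^{2} e^{\frac{5}{3}} e^{5 w^{2}} + 3 e^{\frac{5}{3}} e^{5 w^{2}}} = G'(w).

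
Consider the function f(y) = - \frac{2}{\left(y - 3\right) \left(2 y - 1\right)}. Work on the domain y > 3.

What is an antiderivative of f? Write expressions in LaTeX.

Factor the denominator (\left(y - 3\right) \left(2 y - 1\right)) and decompose: f = \frac{4}{5 \left(2 y - 1\right)} - \frac{2}{5 \left(y - 3\right)}; each piece integrates to a log, atan, or power term.
Check: d/dy[\frac{2 \left(- \log{\left(y - 3 \right)} + \log{\left(y - \frac{1}{2} \right)}\right)}{5}] = - \frac{2}{2 y^{2} - 7 y + 3}, which equals f(y).

An antiderivative is F(y) = \frac{2 \left(- \log{\left(y - 3 \right)} + \log{\left(y - \frac{1}{2} \right)}\right)}{5}.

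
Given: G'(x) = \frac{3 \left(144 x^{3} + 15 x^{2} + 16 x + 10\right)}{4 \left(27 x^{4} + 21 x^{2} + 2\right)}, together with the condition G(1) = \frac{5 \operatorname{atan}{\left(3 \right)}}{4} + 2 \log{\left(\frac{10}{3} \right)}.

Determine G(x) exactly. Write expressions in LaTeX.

For G(x) to be correct, d/dx[G] must agree with the stated G'(x) identically.
A general antiderivative is 2 \log{\left(2 x^{2} + \frac{4}{3} \right)} + \frac{5 \operatorname{atan}{\left(3 x \right)}}{4} + C.
The condition gives C = \frac{5 \operatorname{atan}{\left(3 \right)}}{4} + 2 \log{\left(\frac{10}{3} \right)} - (\frac{5 \operatorname{atan}{\left(3 \right)}}{4} + 2 \log{\left(\frac{10}{3} \right)}) = 0.
So G(x) = 2 \log{\left(2 x^{2} + \frac{4}{3} \right)} + \frac{5 \operatorname{atan}{\left(3 x \right)}}{4}.
Check: d/dx[2 \log{\left(2 x^{2} + \frac{4}{3} \right)} + \frac{5 \operatorname{atan}{\left(3 x \right)}}{4}] = \frac{432 x^{3} + 45 x^{2} + 48 x + 30}{108 x^{4} + 84 x^{2} + 8}, which equals G'(x).

G(x) = 2 \log{\left(2 x^{2} + \frac{4}{3} \right)} + \frac{5 \operatorname{atan}{\left(3 x \right)}}{4}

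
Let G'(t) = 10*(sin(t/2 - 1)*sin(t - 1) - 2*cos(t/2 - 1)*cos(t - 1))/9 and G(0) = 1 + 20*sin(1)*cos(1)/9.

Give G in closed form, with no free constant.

G(t) = -20*sin(t - 1)*cos(t/2 - 1)/9 + 1

Recognize the product-rule pattern: G'(t) = u'v + uv' with u = -20*cos(t/2 - 1)/9, v = sin(t - 1), so integration by parts undoes it.
A general antiderivative is -20*sin(t - 1)*cos(t/2 - 1)/9 + C.
The condition gives C = 1 + 20*sin(1)*cos(1)/9 - (20*sin(1)*cos(1)/9) = 1.
So G(t) = -20*sin(t - 1)*cos(t/2 - 1)/9 + 1.
Check: d/dt[-20*sin(t - 1)*cos(t/2 - 1)/9 + 1] = 10*sin(t/2 - 1)*sin(t - 1)/9 - 20*cos(t/2 - 1)*cos(t - 1)/9, which equals G'(t).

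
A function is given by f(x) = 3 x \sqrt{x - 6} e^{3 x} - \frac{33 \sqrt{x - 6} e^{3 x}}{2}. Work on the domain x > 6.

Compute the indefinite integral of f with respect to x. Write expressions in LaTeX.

F(x) = \left(x - 6\right)^{\frac{3}{2}} e^{3 x} + C

f has the shape u'v + uv' for u = \left(x - 6\right)^{\frac{3}{2}} and v = e^{3 x} — it is the derivative of the product u*v.
Check: d/dx[\left(x - 6\right)^{\frac{3}{2}} e^{3 x}] = 3 x \sqrt{x - 6} e^{3 x} - \frac{33 \sqrt{x - 6} e^{3 x}}{2} = f(x).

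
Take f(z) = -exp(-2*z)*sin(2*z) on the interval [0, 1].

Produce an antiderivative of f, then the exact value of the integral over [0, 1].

Recover f(z) by differentiating a candidate F(z); any mismatch rules it out.
F(z) = exp(-2*z)*sin(2*z)/4 + exp(-2*z)*cos(2*z)/4 is an antiderivative of f.
Check: d/dz[exp(-2*z)*sin(2*z)/4 + exp(-2*z)*cos(2*z)/4] = -exp(-2*z)*sin(2*z) = f(z).
F(1) = exp(-2)*cos(2)/4 + exp(-2)*sin(2)/4; F(0) = 1/4.
Integral = F(1) - F(0) = -1/4 + exp(-2)*cos(2)/4 + exp(-2)*sin(2)/4.

Antiderivative: F(z) = exp(-2*z)*sin(2*z)/4 + exp(-2*z)*cos(2*z)/4; value = -1/4 + exp(-2)*cos(2)/4 + exp(-2)*sin(2)/4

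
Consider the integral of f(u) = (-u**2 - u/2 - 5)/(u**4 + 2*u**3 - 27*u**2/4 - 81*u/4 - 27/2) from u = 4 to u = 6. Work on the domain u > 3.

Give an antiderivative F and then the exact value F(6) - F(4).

Antiderivative: F(u) = 2*(-31*(2*u + 3)*log(u - 3) - 1265*(2*u + 3)*log(u + 3/2) + 1296*(2*u + 3)*log(u + 2) - 1170)/(405*(2*u + 3)); value = -506*log(15/2)/81 - 32*log(6)/5 - 62*log(3)/405 + 208/1485 + 506*log(11/2)/81 + 32*log(8)/5

The denominator factors as (u - 3)*(u + 2)*(2*u + 3)**2; partial fractions split f into directly integrable pieces: -1012/(81*(2*u + 3)) + 104/(9*(2*u + 3)**2) + 32/(5*(u + 2)) - 62/(405*(u - 3)).
F(u) = 2*(-31*(2*u + 3)*log(u - 3) - 1265*(2*u + 3)*log(u + 3/2) + 1296*(2*u + 3)*log(u + 2) - 1170)/(405*(2*u + 3)) is an antiderivative of f.
Check: d/du[2*(-31*(2*u + 3)*log(u - 3) - 1265*(2*u + 3)*log(u + 3/2) + 1296*(2*u + 3)*log(u + 2) - 1170)/(405*(2*u + 3))] = (-4*u**2 - 2*u - 20)/(4*u**4 + 8*u**3 - 27*u**2 - 81*u - 54), which equals f(u).
F(6) = -506*log(15/2)/81 - 52/135 - 62*log(3)/405 + 32*log(8)/5; F(4) = -506*log(11/2)/81 - 52/99 + 32*log(6)/5.
Integral = F(6) - F(4) = -506*log(15/2)/81 - 32*log(6)/5 - 62*log(3)/405 + 208/1485 + 506*log(11/2)/81 + 32*log(8)/5.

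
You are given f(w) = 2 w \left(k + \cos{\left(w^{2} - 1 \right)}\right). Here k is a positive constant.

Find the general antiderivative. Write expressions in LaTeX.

Recover f(w) by differentiating a candidate F(w); any mismatch rules it out.
Check: d/dw[k w^{2} + \sin{\left(w^{2} - 1 \right)}] = 2 k w + 2 w \cos{\left(w^{2} - 1 \right)}, which equals f(w).

F(w) = k w^{2} + \sin{\left(w^{2} - 1 \right)} + C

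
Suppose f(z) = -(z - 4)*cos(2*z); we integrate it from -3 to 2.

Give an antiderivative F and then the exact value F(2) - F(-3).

Antiderivative: F(z) = -z*sin(2*z)/2 + 2*sin(2*z) - cos(2*z)/4; value = 7*sin(6)/2 + sin(4) - cos(4)/4 + cos(6)/4

Recover f(z) by differentiating a candidate F(z); any mismatch rules it out.
F(z) = -z*sin(2*z)/2 + 2*sin(2*z) - cos(2*z)/4 is an antiderivative of f.
Check: d/dz[-z*sin(2*z)/2 + 2*sin(2*z) - cos(2*z)/4] = -z*cos(2*z) + 4*cos(2*z), which equals f(z).
F(2) = sin(4) - cos(4)/4; F(-3) = -cos(6)/4 - 7*sin(6)/2.
Integral = F(2) - F(-3) = 7*sin(6)/2 + sin(4) - cos(4)/4 + cos(6)/4.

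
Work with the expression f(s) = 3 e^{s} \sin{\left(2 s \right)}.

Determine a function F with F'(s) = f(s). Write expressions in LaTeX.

An antiderivative is F(s) = \frac{3 e^{s} \sin{\left(2 s \right)}}{5} - \frac{6 e^{s} \cos{\left(2 s \right)}}{5}.

Differentiate the proposed F(s) back; it has to land on f(s) exactly.
Check: d/ds[\frac{3 e^{s} \sin{\left(2 s \right)}}{5} - \frac{6 e^{s} \cos{\left(2 s \right)}}{5}] = 3 e^{s} \sin{\left(2 s \right)} = f(s).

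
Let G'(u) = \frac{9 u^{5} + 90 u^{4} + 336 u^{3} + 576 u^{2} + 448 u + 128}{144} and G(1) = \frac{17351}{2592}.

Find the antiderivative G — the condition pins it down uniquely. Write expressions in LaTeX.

G(u) = \frac{u^{6}}{96} + \frac{u^{5}}{8} + \frac{7 u^{4}}{12} + \frac{4 u^{3}}{3} + \frac{14 u^{2}}{9} + \frac{8 u}{9} + \frac{178}{81}

The substitution w = - \frac{u^{2}}{4} - u - \frac{2}{3} works: G'(u) is exactly (dG/dw)*(dw/du) for that inner function.
A general antiderivative is - \frac{2 \left(- \frac{u^{2}}{4} - u - \frac{2}{3}\right)^{3}}{3} + C.
The condition gives C = \frac{17351}{2592} - (\frac{12167}{2592}) = 2.
So G(u) = \frac{u^{6}}{96} + \frac{u^{5}}{8} + \frac{7 u^{4}}{12} + \frac{4 u^{3}}{3} + \frac{14 u^{2}}{9} + \frac{8 u}{9} + \frac{178}{81}.
Check: d/du[\frac{u^{6}}{96} + \frac{u^{5}}{8} + \frac{7 u^{4}}{12} + \frac{4 u^{3}}{3} + \frac{14 u^{2}}{9} + \frac{8 u}{9} + \frac{178}{81}] = \frac{u^{5}}{16} + \frac{5 u^{4}}{8} + \frac{7 u^{3}}{3} + 4 u^{2} + \frac{28 u}{9} + \frac{8}{9}, which equals G'(u).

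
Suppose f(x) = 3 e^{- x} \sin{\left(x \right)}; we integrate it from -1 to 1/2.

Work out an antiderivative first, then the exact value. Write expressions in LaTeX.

Antiderivative: F(x) = - \frac{3 e^{- x} \sin{\left(x \right)}}{2} - \frac{3 e^{- x} \cos{\left(x \right)}}{2}; value = - \frac{3 e \sin{\left(1 \right)}}{2} - \frac{3 \cos{\left(\frac{1}{2} \right)}}{2 e^{\frac{1}{2}}} - \frac{3 \sin{\left(\frac{1}{2} \right)}}{2 e^{\frac{1}{2}}} + \frac{3 e \cos{\left(1 \right)}}{2}

Differentiate the proposed F(x) back; it has to land on f(x) exactly.
F(x) = - \frac{3 e^{- x} \sin{\left(x \right)}}{2} - \frac{3 e^{- x} \cos{\left(x \right)}}{2} is an antiderivative of f.
Check: d/dx[- \frac{3 e^{- x} \sin{\left(x \right)}}{2} - \frac{3 e^{- x} \cos{\left(x \right)}}{2}] = 3 e^{- x} \sin{\left(x \right)} = f(x).
F(1/2) = - \frac{3 \cos{\left(\frac{1}{2} \right)}}{2 e^{\frac{1}{2}}} - \frac{3 \sin{\left(\frac{1}{2} \right)}}{2 e^{\frac{1}{2}}}; F(-1) = - \frac{3 e \cos{\left(1 \right)}}{2} + \frac{3 e \sin{\left(1 \right)}}{2}.
Integral = F(1/2) - F(-1) = - \frac{3 e \sin{\left(1 \right)}}{2} - \frac{3 \cos{\left(\frac{1}{2} \right)}}{2 e^{\frac{1}{2}}} - \frac{3 \sin{\left(\frac{1}{2} \right)}}{2 e^{\frac{1}{2}}} + \frac{3 e \cos{\left(1 \right)}}{2}.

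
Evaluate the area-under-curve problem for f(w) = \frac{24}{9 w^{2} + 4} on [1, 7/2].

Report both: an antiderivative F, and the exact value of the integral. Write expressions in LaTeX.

A candidate is checked by its d/dw: the result must match f(w).
F(w) = 4 \operatorname{atan}{\left(\frac{3 w}{2} \right)} is an antiderivative of f.
Check: d/dw[4 \operatorname{atan}{\left(\frac{3 w}{2} \right)}] = \frac{24}{9 w^{2} + 4} = f(w).
F(7/2) = 4 \operatorname{atan}{\left(\frac{21}{4} \right)}; F(1) = 4 \operatorname{atan}{\left(\frac{3}{2} \right)}.
Integral = F(7/2) - F(1) = - 4 \operatorname{atan}{\left(\frac{3}{2} \right)} + 4 \operatorname{atan}{\left(\frac{21}{4} \right)}.

Antiderivative: F(w) = 4 \operatorname{atan}{\left(\frac{3 w}{2} \right)}; value = - 4 \operatorname{atan}{\left(\frac{3}{2} \right)} + 4 \operatorname{atan}{\left(\frac{21}{4} \right)}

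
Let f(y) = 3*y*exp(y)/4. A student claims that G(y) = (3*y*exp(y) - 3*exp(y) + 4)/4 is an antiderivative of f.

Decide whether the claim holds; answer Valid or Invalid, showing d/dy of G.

Valid: G'(y) = f(y).

d/dy[G] = 3*y*exp(y)/4
This equals f(y) exactly, so the claim holds.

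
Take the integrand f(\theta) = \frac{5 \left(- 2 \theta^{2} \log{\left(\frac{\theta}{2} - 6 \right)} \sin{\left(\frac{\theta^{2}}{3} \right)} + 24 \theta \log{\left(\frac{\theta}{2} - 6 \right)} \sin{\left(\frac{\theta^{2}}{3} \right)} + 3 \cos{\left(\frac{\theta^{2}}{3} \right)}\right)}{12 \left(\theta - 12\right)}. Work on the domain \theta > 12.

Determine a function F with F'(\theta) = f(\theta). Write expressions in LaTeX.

An antiderivative is F(\theta) = \frac{5 \log{\left(\frac{\theta}{2} - 6 \right)} \cos{\left(\frac{\theta^{2}}{3} \right)}}{4}.

f has the shape u'v + uv' for u = \frac{5 \cos{\left(\frac{\theta^{2}}{3} \right)}}{4} and v = \log{\left(\frac{\theta}{2} - 6 \right)} — it is the derivative of the product u*v.
Check: d/d\theta[\frac{5 \log{\left(\frac{\theta}{2} - 6 \right)} \cos{\left(\frac{\theta^{2}}{3} \right)}}{4}] = \frac{- 10 \theta^{2} \log{\left(\frac{\theta}{2} - 6 \right)} \sin{\left(\frac{\theta^{2}}{3} \right)} + 120 \theta \log{\left(\frac{\theta}{2} - 6 \right)} \sin{\left(\frac{\theta^{2}}{3} \right)} + 15 \cos{\left(\frac{\theta^{2}}{3} \right)}}{12 \theta - 144}, which equals f(\theta).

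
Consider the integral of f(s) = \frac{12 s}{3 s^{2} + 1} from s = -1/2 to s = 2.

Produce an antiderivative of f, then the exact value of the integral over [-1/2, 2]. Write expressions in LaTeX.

The substitution u = 3 s^{2} + 1 works: f is exactly (dF/du)*(du/ds) for that inner function.
F(s) = 2 \log{\left(3 s^{2} + 1 \right)} is an antiderivative of f.
Check: d/ds[2 \log{\left(3 s^{2} + 1 \right)}] = \frac{12 s}{3 s^{2} + 1} = f(s).
F(2) = 2 \log{\left(13 \right)}; F(-1/2) = 2 \log{\left(\frac{7}{4} \right)}.
Integral = F(2) - F(-1/2) = - 2 \log{\left(\frac{7}{4} \right)} + 2 \log{\left(13 \right)}.

Antiderivative: F(s) = 2 \log{\left(3 s^{2} + 1 \right)}; value = - 2 \log{\left(\frac{7}{4} \right)} + 2 \log{\left(13 \right)}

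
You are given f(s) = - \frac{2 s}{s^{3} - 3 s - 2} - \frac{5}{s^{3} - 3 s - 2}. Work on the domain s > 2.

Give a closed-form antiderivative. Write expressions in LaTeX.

The denominator factors as \left(s - 2\right) \left(s + 1\right)^{2}; partial fractions split f into directly integrable pieces: \frac{1}{s + 1} + \frac{1}{\left(s + 1\right)^{2}} - \frac{1}{s - 2}.
Check: d/ds[\frac{- s \log{\left(s - 2 \right)} + s \log{\left(s + 1 \right)} - \log{\left(s - 2 \right)} + \log{\left(s + 1 \right)} - 1}{s + 1}] = \frac{- 2 s - 5}{s^{3} - 3 s - 2}, which equals f(s).

An antiderivative is F(s) = \frac{- s \log{\left(s - 2 \right)} + s \log{\left(s + 1 \right)} - \log{\left(s - 2 \right)} + \log{\left(s + 1 \right)} - 1}{s + 1}.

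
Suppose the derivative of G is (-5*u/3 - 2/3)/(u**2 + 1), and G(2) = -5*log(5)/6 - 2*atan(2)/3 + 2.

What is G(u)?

A candidate passes only if d/du[G] lands on the given G'(u) exactly.
A general antiderivative is -5*log(u**2 + 1)/6 - 2*atan(u)/3 + C.
The condition gives C = -5*log(5)/6 - 2*atan(2)/3 + 2 - (-5*log(5)/6 - 2*atan(2)/3) = 2.
So G(u) = -5*log(u**2 + 1)/6 - 2*atan(u)/3 + 2.
Check: d/du[-5*log(u**2 + 1)/6 - 2*atan(u)/3 + 2] = (-5*u - 2)/(3*u**2 + 3), which equals G'(u).

G(u) = -5*log(u**2 + 1)/6 - 2*atan(u)/3 + 2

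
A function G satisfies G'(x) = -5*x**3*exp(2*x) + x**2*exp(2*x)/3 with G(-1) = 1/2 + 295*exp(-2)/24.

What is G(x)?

Recognize the product-rule pattern: G'(x) = u'v + uv' with u = -5*x**3/2 + 47*x**2/12 - 47*x/12 + 47/24, v = exp(2*x), so integration by parts undoes it.
A general antiderivative is (-60*x**3 + 94*x**2 - 94*x + 47)*exp(2*x)/24 + C.
The condition gives C = 1/2 + 295*exp(-2)/24 - (295*exp(-2)/24) = 1/2.
So G(x) = -5*x**3*exp(2*x)/2 + 47*x**2*exp(2*x)/12 - 47*x*exp(2*x)/12 + 47*exp(2*x)/24 + 1/2.
Check: d/dx[-5*x**3*exp(2*x)/2 + 47*x**2*exp(2*x)/12 - 47*x*exp(2*x)/12 + 47*exp(2*x)/24 + 1/2] = -5*x**3*exp(2*x) + x**2*exp(2*x)/3 = G'(x).

G(x) = -5*x**3*exp(2*x)/2 + 47*x**2*exp(2*x)/12 - 47*x*exp(2*x)/12 + 47*exp(2*x)/24 + 1/2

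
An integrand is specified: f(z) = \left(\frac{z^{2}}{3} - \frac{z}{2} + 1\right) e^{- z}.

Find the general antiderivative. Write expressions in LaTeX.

Recognize the product-rule pattern: f = u'v + uv' with u = - \frac{z^{2}}{3} - \frac{z}{6} - \frac{7}{6}, v = e^{- z}, so integration by parts undoes it.
Check: d/dz[\frac{\left(- 2 z^{2} - z - 7\right) e^{- z}}{6}] = \frac{\left(2 z^{2} - 3 z + 6\right) e^{- z}}{6}, which equals f(z).

F(z) = \frac{\left(- 2 z^{2} - z - 7\right) e^{- z}}{6} + C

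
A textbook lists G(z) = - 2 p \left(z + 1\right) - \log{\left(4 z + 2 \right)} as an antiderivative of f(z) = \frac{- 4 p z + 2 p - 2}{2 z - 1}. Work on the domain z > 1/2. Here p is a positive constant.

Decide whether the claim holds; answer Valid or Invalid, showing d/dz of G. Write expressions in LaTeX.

Invalid: d/dz[G] - f = \frac{4}{4 z^{2} - 1}, which is not 0.

d/dz[G] = \frac{- 4 p z - 2 p - 2}{2 z + 1}
d/dz[G] - f(z) = \frac{4}{4 z^{2} - 1} != 0.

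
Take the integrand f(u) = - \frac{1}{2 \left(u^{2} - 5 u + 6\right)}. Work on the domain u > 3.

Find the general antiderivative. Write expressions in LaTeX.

Factor the denominator (2 \left(u - 3\right) \left(u - 2\right)) and decompose: f = \frac{1}{2 \left(u - 2\right)} - \frac{1}{2 \left(u - 3\right)}; each piece integrates to a log, atan, or power term.
Check: d/du[- \frac{\log{\left(u - 3 \right)}}{2} + \frac{\log{\left(u - 2 \right)}}{2}] = - \frac{1}{2 u^{2} - 10 u + 12}, which equals f(u).

F(u) = - \frac{\log{\left(u - 3 \right)}}{2} + \frac{\log{\left(u - 2 \right)}}{2} + C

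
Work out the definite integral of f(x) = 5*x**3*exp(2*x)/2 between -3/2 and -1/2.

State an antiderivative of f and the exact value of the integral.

Recognize the product-rule pattern: f = u'v + uv' with u = 5*x**3/4 - 15*x**2/8 + 15*x/8 - 15/16, v = exp(2*x), so integration by parts undoes it.
F(x) = 5*(4*x**3 - 6*x**2 + 6*x - 3)*exp(2*x)/16 is an antiderivative of f.
Check: d/dx[5*(4*x**3 - 6*x**2 + 6*x - 3)*exp(2*x)/16] = 5*x**3*exp(2*x)/2 = f(x).
F(-1/2) = -5*exp(-1)/2; F(-3/2) = -195*exp(-3)/16.
Integral = F(-1/2) - F(-3/2) = -5*exp(-1)/2 + 195*exp(-3)/16.

Antiderivative: F(x) = 5*(4*x**3 - 6*x**2 + 6*x - 3)*exp(2*x)/16; value = -5*exp(-1)/2 + 195*exp(-3)/16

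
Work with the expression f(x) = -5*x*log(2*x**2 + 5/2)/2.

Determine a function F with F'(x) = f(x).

Any candidate F(x) must reproduce f(x) exactly when differentiated.
Check: d/dx[-5*x**2*log(2*x**2 + 5/2)/4 + 5*x**2/4 - 25*log(4*x**2 + 5)/16] = -5*x*log(2*x**2 + 5/2)/2 = f(x).

An antiderivative is F(x) = -5*x**2*log(2*x**2 + 5/2)/4 + 5*x**2/4 - 25*log(4*x**2 + 5)/16.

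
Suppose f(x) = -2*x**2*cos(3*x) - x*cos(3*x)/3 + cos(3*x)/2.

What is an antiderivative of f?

Integrate term by term and add the pieces.
Check: d/dx[-2*x**2*sin(3*x)/3 - x*sin(3*x)/9 - 4*x*cos(3*x)/9 + 17*sin(3*x)/54 - cos(3*x)/27] = -2*x**2*cos(3*x) - x*cos(3*x)/3 + cos(3*x)/2 = f(x).

An antiderivative is F(x) = -2*x**2*sin(3*x)/3 - x*sin(3*x)/9 - 4*x*cos(3*x)/9 + 17*sin(3*x)/54 - cos(3*x)/27.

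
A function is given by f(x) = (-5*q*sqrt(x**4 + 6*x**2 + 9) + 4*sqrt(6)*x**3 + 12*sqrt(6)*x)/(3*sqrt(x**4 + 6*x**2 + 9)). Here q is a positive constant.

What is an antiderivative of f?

An antiderivative is F(x) = -5*q*x/3 + 2*sqrt(2*x**4/3 + 4*x**2 + 6).

Since d/dx undoes antidifferentiation here, F'(x) = f(x) is required of F(x).
Check: d/dx[-5*q*x/3 + 2*sqrt(2*x**4/3 + 4*x**2 + 6)] = (-5*q*sqrt(x**4 + 6*x**2 + 9) + 4*sqrt(6)*x**3 + 12*sqrt(6)*x)/(3*sqrt(x**4 + 6*x**2 + 9)) = f(x).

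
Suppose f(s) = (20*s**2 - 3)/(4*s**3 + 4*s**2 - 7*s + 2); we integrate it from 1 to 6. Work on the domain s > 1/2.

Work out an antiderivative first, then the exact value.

Factor the denominator ((s + 2)*(2*s - 1)**2) and decompose: f = 96/(25*(2*s - 1)) + 4/(5*(2*s - 1)**2) + 77/(25*(s + 2)); each piece integrates to a log, atan, or power term.
F(s) = 48*log(s - 1/2)/25 + 77*log(s + 2)/25 - 2/(10*s - 5) is an antiderivative of f.
Check: d/ds[48*log(s - 1/2)/25 + 77*log(s + 2)/25 - 2/(10*s - 5)] = (20*s**2 - 3)/(4*s**3 + 4*s**2 - 7*s + 2) = f(s).
F(6) = -2/55 + 48*log(11/2)/25 + 77*log(8)/25; F(1) = -48*log(2)/25 - 2/5 + 77*log(3)/25.
Integral = F(6) - F(1) = -77*log(3)/25 + 4/11 + 48*log(2)/25 + 48*log(11/2)/25 + 77*log(8)/25.

Antiderivative: F(s) = 48*log(s - 1/2)/25 + 77*log(s + 2)/25 - 2/(10*s - 5); value = -77*log(3)/25 + 4/11 + 48*log(2)/25 + 48*log(11/2)/25 + 77*log(8)/25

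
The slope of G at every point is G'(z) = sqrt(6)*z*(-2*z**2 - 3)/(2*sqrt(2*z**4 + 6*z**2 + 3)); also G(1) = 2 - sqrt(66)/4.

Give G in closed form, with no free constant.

G(z) = sqrt(6)*(-3*sqrt(2*z**4 + 6*z**2 + 3) + 4*sqrt(6))/12

The substitution u = z**4/3 + z**2 + 1/2 works: G'(z) is exactly (dG/du)*(du/dz) for that inner function.
A general antiderivative is -3*sqrt(z**4/3 + z**2 + 1/2)/2 + C.
The condition gives C = 2 - sqrt(66)/4 - (-sqrt(66)/4) = 2.
So G(z) = sqrt(6)*(-3*sqrt(2*z**4 + 6*z**2 + 3) + 4*sqrt(6))/12.
Check: d/dz[sqrt(6)*(-3*sqrt(2*z**4 + 6*z**2 + 3) + 4*sqrt(6))/12] = (-2*sqrt(6)*z**3 - 3*sqrt(6)*z)/(2*sqrt(2*z**4 + 6*z**2 + 3)), which equals G'(z).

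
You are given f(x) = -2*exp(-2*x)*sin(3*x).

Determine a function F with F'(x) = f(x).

An antiderivative is F(x) = (4*sin(3*x) + 6*cos(3*x))*exp(-2*x)/13.

For F(x) to be correct the identity F'(x) - f(x) = 0 must hold.
Check: d/dx[(4*sin(3*x) + 6*cos(3*x))*exp(-2*x)/13] = -2*exp(-2*x)*sin(3*x) = f(x).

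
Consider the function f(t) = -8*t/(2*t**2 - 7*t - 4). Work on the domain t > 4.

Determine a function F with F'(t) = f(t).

Factor the denominator ((t - 4)*(2*t + 1)) and decompose: f = -8/(9*(2*t + 1)) - 32/(9*(t - 4)); each piece integrates to a log, atan, or power term.
Check: d/dt[-32*log(t - 4)/9 - 4*log(t + 1/2)/9] = -8*t/(2*t**2 - 7*t - 4) = f(t).

An antiderivative is F(t) = -32*log(t - 4)/9 - 4*log(t + 1/2)/9.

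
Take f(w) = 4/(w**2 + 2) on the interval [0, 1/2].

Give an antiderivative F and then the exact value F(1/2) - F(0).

Antiderivative: F(w) = 2*sqrt(2)*atan(sqrt(2)*w/2); value = 2*sqrt(2)*atan(sqrt(2)/4)

A first test for any F(w): its w-derivative must equal f(w) identically.
F(w) = 2*sqrt(2)*atan(sqrt(2)*w/2) is an antiderivative of f.
Check: d/dw[2*sqrt(2)*atan(sqrt(2)*w/2)] = 4/(w**2 + 2) = f(w).
F(1/2) = 2*sqrt(2)*atan(sqrt(2)/4); F(0) = 0.
Integral = F(1/2) - F(0) = 2*sqrt(2)*atan(sqrt(2)/4).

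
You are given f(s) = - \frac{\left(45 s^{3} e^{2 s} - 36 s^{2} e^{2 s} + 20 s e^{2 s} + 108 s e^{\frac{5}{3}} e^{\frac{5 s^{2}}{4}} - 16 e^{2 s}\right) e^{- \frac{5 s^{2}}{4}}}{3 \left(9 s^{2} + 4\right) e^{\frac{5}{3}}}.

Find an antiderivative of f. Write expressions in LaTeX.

An antiderivative is F(s) = \frac{2 \left(e^{- \frac{5 s^{2}}{4} + 2 s - \frac{5}{3}} - 3 \log{\left(3 s^{2} + \frac{4}{3} \right)}\right)}{3}.

An antiderivative F(s) passes only if d/ds[F] lands on f(s) exactly.
Check: d/ds[\frac{2 \left(e^{- \frac{5 s^{2}}{4} + 2 s - \frac{5}{3}} - 3 \log{\left(3 s^{2} + \frac{4}{3} \right)}\right)}{3}] = \frac{- 45 s^{3} + 36 s^{2} - 20 s - 108 s e^{\frac{5}{3}} e^{- 2 s} e^{\frac{5 s^{2}}{4}} + 16}{27 s^{2} e^{\frac{5}{3}} e^{- 2 s} e^{\frac{5 s^{2}}{4}} + 12 e^{\frac{5}{3}} e^{- 2 s} e^{\frac{5 s^{2}}{4}}}, which equals f(s).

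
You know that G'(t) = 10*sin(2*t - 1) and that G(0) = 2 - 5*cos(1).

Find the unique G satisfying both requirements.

The proposed G(t) is checked by its d/dt: the result must match the given G'(t).
A general antiderivative is -5*cos(2*t - 1) + C.
The condition gives C = 2 - 5*cos(1) - (-5*cos(1)) = 2.
So G(t) = 2 - 5*cos(2*t - 1).
Check: d/dt[2 - 5*cos(2*t - 1)] = 10*sin(2*t - 1) = G'(t).

G(t) = 2 - 5*cos(2*t - 1)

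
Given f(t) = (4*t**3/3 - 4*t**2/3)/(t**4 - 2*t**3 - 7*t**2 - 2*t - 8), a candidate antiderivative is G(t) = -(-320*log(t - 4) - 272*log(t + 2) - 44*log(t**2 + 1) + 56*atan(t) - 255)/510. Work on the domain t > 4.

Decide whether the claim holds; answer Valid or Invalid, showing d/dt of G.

Valid. The derivative of G reproduces f.

d/dt[G] = (4*t**3 - 4*t**2)/(3*t**4 - 6*t**3 - 21*t**2 - 6*t - 24)
This equals f(t) exactly, so the claim holds.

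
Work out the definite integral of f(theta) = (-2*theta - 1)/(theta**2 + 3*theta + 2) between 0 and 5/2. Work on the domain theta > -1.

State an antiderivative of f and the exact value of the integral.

Antiderivative: F(theta) = log(theta + 1) - 3*log(theta + 2); value = -3*log(9/2) + log(7/2) + 3*log(2)

Factor the denominator ((theta + 1)*(theta + 2)) and decompose: f = -3/(theta + 2) + 1/(theta + 1); each piece integrates to a log, atan, or power term.
F(theta) = log(theta + 1) - 3*log(theta + 2) is an antiderivative of f.
Check: d/dtheta[log(theta + 1) - 3*log(theta + 2)] = (-2*theta - 1)/(theta**2 + 3*theta + 2) = f(theta).
F(5/2) = -3*log(9/2) + log(7/2); F(0) = -3*log(2).
Integral = F(5/2) - F(0) = -3*log(9/2) + log(7/2) + 3*log(2).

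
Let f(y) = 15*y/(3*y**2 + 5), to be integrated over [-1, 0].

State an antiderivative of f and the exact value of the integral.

Antiderivative: F(y) = 5*log(3*y**2 + 5)/2; value = -5*log(8)/2 + 5*log(5)/2

f matches the chain-rule pattern g'(h)*h' with inner function h(y) = 3*y**2 + 5; substituting u = h(y) collapses the integral.
F(y) = 5*log(3*y**2 + 5)/2 is an antiderivative of f.
Check: d/dy[5*log(3*y**2 + 5)/2] = 15*y/(3*y**2 + 5) = f(y).
F(0) = 5*log(5)/2; F(-1) = 5*log(8)/2.
Integral = F(0) - F(-1) = -5*log(8)/2 + 5*log(5)/2.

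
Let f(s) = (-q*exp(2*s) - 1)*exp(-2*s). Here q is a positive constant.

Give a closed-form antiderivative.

Recover f(s) by differentiating a candidate F(s); any mismatch rules it out.
Check: d/ds[-(2*q*s*exp(2*s) - 1)*exp(-2*s)/2] = (-q*exp(2*s) - 1)*exp(-2*s) = f(s).

An antiderivative is F(s) = -(2*q*s*exp(2*s) - 1)*exp(-2*s)/2.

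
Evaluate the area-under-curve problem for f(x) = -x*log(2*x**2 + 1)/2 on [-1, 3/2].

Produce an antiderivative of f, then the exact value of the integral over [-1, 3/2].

An antiderivative F(x) passes only if d/dx[F] lands on f(x) exactly.
F(x) = -x**2*log(2*x**2 + 1)/4 + x**2/4 - log(2*x**2 + 1)/8 is an antiderivative of f.
Check: d/dx[-x**2*log(2*x**2 + 1)/4 + x**2/4 - log(2*x**2 + 1)/8] = -x*log(2*x**2 + 1)/2 = f(x).
F(3/2) = 9/16 - 11*log(11/2)/16; F(-1) = 1/4 - 3*log(3)/8.
Integral = F(3/2) - F(-1) = -11*log(11/2)/16 + 5/16 + 3*log(3)/8.

Antiderivative: F(x) = -x**2*log(2*x**2 + 1)/4 + x**2/4 - log(2*x**2 + 1)/8; value = -11*log(11/2)/16 + 5/16 + 3*log(3)/8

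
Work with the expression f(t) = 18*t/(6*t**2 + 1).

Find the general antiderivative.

The substitution u = 3*t**2 + 1/2 works: f is exactly (dF/du)*(du/dt) for that inner function.
Check: d/dt[3*log(3*t**2 + 1/2)/2] = 18*t/(6*t**2 + 1) = f(t).

F(t) = 3*log(3*t**2 + 1/2)/2 + C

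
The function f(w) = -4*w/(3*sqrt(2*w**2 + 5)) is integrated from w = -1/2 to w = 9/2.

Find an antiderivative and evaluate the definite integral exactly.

The substitution u = 2*w**2 + 5 works: f is exactly (dF/du)*(du/dw) for that inner function.
F(w) = -2*sqrt(2*w**2 + 5)/3 is an antiderivative of f.
Check: d/dw[-2*sqrt(2*w**2 + 5)/3] = -4*w/(3*sqrt(2*w**2 + 5)) = f(w).
F(9/2) = -sqrt(182)/3; F(-1/2) = -sqrt(22)/3.
Integral = F(9/2) - F(-1/2) = -sqrt(182)/3 + sqrt(22)/3.

Antiderivative: F(w) = -2*sqrt(2*w**2 + 5)/3; value = -sqrt(182)/3 + sqrt(22)/3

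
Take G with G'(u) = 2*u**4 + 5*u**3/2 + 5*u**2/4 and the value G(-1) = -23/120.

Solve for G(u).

G(u) = 2*u**5/5 + 5*u**4/8 + 5*u**3/12

The integrand splits into summands that can be handled one at a time.
A general antiderivative is 2*u**5/5 + 5*u**4/8 + 5*u**3/12 + C.
The condition gives C = -23/120 - (-23/120) = 0.
So G(u) = 2*u**5/5 + 5*u**4/8 + 5*u**3/12.
Check: d/du[2*u**5/5 + 5*u**4/8 + 5*u**3/12] = 2*u**4 + 5*u**3/2 + 5*u**2/4 = G'(u).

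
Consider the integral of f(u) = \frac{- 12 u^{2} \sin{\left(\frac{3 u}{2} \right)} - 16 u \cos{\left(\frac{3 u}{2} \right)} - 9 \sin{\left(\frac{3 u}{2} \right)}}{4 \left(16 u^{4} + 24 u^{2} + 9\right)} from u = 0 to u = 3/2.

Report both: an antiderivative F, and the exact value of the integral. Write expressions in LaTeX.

f has the shape v'r + vr' for v = \frac{1}{2 \left(4 u^{2} + 3\right)} and r = \cos{\left(\frac{3 u}{2} \right)} — it is the derivative of the product v*r.
F(u) = \frac{\cos{\left(\frac{3 u}{2} \right)}}{8 u^{2} + 6} is an antiderivative of f.
Check: d/du[\frac{\cos{\left(\frac{3 u}{2} \right)}}{8 u^{2} + 6}] = \frac{- 12 u^{2} \sin{\left(\frac{3 u}{2} \right)} - 16 u \cos{\left(\frac{3 u}{2} \right)} - 9 \sin{\left(\frac{3 u}{2} \right)}}{64 u^{4} + 96 u^{2} + 36}, which equals f(u).
F(3/2) = \frac{\cos{\left(\frac{9}{4} \right)}}{24}; F(0) = \frac{1}{6}.
Integral = F(3/2) - F(0) = - \frac{1}{6} + \frac{\cos{\left(\frac{9}{4} \right)}}{24}.

Antiderivative: F(u) = \frac{\cos{\left(\frac{3 u}{2} \right)}}{8 u^{2} + 6}; value = - \frac{1}{6} + \frac{\cos{\left(\frac{9}{4} \right)}}{24}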